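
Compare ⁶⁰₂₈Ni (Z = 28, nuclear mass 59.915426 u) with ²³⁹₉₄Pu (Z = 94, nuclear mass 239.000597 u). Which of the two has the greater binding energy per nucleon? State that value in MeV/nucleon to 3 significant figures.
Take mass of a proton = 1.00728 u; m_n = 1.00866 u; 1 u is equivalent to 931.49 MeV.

⁶⁰₂₈Ni; 8.78 MeV/nucleon

⁶⁰₂₈Ni: Σm = 28(1.00728) + 32(1.00866) = 60.48096 u; Δm = 0.565534 u; E_B = 526.79 MeV; E_B/A = 8.780 MeV
²³⁹₉₄Pu: Σm = 94(1.00728) + 145(1.00866) = 240.94002 u; Δm = 1.939423 u; E_B = 1806.6 MeV; E_B/A = 7.559 MeV
⁶⁰₂₈Ni has the higher binding energy per nucleon, so it is the more tightly bound nucleus.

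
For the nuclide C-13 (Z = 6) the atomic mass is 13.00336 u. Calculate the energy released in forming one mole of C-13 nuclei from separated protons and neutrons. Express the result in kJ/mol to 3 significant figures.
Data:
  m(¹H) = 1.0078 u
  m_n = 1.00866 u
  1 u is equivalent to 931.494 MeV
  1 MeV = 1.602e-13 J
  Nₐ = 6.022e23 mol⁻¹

Mass of separated nucleons = 6(1.0078) + 7(1.00866) = 6.0468 + 7.06062 = 13.10742 u
The mass defect is 13.10742 − 13.00336 = 0.10406 u.
Binding energy = Δm·c² = 0.10406 × 931.494 MeV/u = 96.9313 MeV
Per nucleus in joules: 96.9313 MeV × 1.602e-13 J/MeV = 1.5528e-11 J
Per mole: 1.5528e-11 J × 6.022e23 mol⁻¹ = 9.3510e+12 J/mol

9.35e+09 kJ/mol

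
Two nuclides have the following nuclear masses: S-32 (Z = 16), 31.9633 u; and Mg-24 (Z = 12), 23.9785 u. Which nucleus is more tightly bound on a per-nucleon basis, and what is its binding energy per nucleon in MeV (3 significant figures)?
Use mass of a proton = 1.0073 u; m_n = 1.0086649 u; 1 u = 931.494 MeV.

S-32: Σm = 16(1.0073) + 16(1.0086649) = 32.2554384 u; Δm = 0.2921384 u; E_B = 272.13 MeV; E_B/A = 8.504 MeV
Mg-24: Σm = 12(1.0073) + 12(1.0086649) = 24.1915788 u; Δm = 0.2130788 u; E_B = 198.48 MeV; E_B/A = 8.270 MeV
S-32 has the higher binding energy per nucleon, so it is the more tightly bound nucleus.

S-32; 8.50 MeV/nucleon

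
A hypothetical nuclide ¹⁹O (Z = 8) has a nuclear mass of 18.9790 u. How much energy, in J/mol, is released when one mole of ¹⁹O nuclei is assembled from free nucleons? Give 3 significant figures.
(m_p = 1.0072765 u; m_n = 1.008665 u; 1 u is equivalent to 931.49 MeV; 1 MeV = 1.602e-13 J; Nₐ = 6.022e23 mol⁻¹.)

With 8 protons and 11 neutrons (A = 19):
Mass of separated nucleons = 8(1.0072765) + 11(1.008665) = 8.0582120 + 11.095315 = 19.1535270 u
Δm = 19.1535270 − 18.9790 = 0.1745270 u
Binding energy = Δm·c² = 0.1745270 × 931.49 MeV/u = 162.570 MeV
Per nucleus in joules: 162.570 MeV × 1.602e-13 J/MeV = 2.6044e-11 J
Per mole: 2.6044e-11 J × 6.022e23 mol⁻¹ = 1.5684e+13 J/mol

1.57e+13 J/mol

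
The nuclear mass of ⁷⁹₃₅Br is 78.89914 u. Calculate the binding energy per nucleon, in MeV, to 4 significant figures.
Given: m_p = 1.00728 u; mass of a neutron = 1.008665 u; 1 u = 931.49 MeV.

Z = 35, so N = A − Z = 79 − 35 = 44.
Total constituent mass: 35 × 1.00728 + 44 × 1.008665 = 79.636060 u
Mass defect Δm = 79.636060 − 78.89914 = 0.736920 u
Binding energy = Δm·c² = 0.736920 × 931.49 MeV/u = 686.434 MeV
BE/A = 686.434 MeV / 79 = 8.689 MeV/nucleon

8.689 MeV/nucleon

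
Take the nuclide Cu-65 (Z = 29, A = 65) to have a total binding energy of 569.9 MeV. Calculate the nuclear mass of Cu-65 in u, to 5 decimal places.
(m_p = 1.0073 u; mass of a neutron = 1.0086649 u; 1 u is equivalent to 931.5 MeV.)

64.91183 u

Mass defect = 569.9 MeV / (931.5 MeV/u) = 0.6118089 u
Constituent mass = 29(1.0073) + 36(1.0086649) = 65.5236364 u
Nuclear mass = 65.5236364 − 0.6118089 = 64.9118275 u ≈ 64.91183 u (to 5 decimal places)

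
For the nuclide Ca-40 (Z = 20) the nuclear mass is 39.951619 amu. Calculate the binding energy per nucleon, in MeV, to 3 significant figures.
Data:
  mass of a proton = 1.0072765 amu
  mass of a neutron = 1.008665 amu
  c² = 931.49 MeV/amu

8.55 MeV/nucleon

With 20 protons and 20 neutrons (A = 40):
Total constituent mass: 20 × 1.0072765 + 20 × 1.008665 = 40.3188300 amu
Δm = 40.3188300 − 39.951619 = 0.3672110 amu
Binding energy = Δm·c² = 0.3672110 × 931.49 MeV/amu = 342.053 MeV
Per nucleon: 342.053 / 40 = 8.551 MeV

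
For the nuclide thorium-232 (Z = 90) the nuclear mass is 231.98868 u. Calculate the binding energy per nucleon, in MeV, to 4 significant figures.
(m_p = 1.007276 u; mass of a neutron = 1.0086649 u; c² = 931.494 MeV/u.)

7.615 MeV/nucleon

Z = 90, so N = A − Z = 232 − 90 = 142.
Σm = 90·m_p + 142·m_n = 90.654840 + 143.2304158 = 233.8852558 u
Mass defect Δm = 233.8852558 − 231.98868 = 1.8965758 u
Converting to energy: 1.8965758 u × 931.494 MeV/u = 1766.65 MeV
Dividing by A = 232 gives 7.615 MeV per nucleon.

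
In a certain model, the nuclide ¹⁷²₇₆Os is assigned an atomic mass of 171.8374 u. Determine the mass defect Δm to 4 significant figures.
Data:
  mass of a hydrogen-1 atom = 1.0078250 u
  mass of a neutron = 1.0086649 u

Z = 76, so N = A − Z = 172 − 76 = 96.
Total constituent mass: 76 × 1.0078250 + 96 × 1.0086649 = 173.4265304 u
Δm = 173.4265304 − 171.8374 = 1.5891304 u

1.589 u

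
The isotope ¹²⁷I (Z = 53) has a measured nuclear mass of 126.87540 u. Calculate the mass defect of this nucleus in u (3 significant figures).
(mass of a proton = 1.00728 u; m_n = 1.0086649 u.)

1.15 u

Σm = 53·m_p + 74·m_n = 53.38584 + 74.6412026 = 128.0270426 u
Mass defect Δm = 128.0270426 − 126.87540 = 1.1516426 u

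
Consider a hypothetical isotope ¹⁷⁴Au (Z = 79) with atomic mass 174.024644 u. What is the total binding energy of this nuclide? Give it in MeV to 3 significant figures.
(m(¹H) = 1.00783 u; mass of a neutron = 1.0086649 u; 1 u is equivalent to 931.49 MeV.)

1320 MeV

Z = 79, so N = A − Z = 174 − 79 = 95.
Mass of separated nucleons = 79(1.00783) + 95(1.0086649) = 79.61857 + 95.8231655 = 175.4417355 u
Mass defect Δm = 175.4417355 − 174.024644 = 1.4170915 u
Binding energy = Δm·c² = 1.4170915 × 931.49 MeV/u = 1320.01 MeV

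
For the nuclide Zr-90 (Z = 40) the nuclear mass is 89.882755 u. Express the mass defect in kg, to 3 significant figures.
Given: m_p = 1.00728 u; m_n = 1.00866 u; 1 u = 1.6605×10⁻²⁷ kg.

1.40e-27 kg

The nucleus contains 40 protons and 90 − 40 = 50 neutrons.
Σm = 40·m_p + 50·m_n = 40.29120 + 50.43300 = 90.72420 u
The mass defect is 90.72420 − 89.882755 = 0.841445 u.
In SI units: 0.841445 u × 1.6605×10⁻²⁷ kg/u = 1.3972e-27 kg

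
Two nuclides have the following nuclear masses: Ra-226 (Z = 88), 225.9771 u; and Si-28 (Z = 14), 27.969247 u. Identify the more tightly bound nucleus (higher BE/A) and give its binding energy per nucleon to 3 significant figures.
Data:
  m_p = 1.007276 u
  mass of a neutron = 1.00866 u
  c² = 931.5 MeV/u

Ra-226: Σm = 88(1.007276) + 138(1.00866) = 227.835368 u; Δm = 1.858268 u; E_B = 1731.0 MeV; E_B/A = 7.659 MeV
Si-28: Σm = 14(1.007276) + 14(1.00866) = 28.223104 u; Δm = 0.253857 u; E_B = 236.47 MeV; E_B/A = 8.445 MeV
Si-28 has the higher binding energy per nucleon, so it is the more tightly bound nucleus.

Si-28; 8.45 MeV/nucleon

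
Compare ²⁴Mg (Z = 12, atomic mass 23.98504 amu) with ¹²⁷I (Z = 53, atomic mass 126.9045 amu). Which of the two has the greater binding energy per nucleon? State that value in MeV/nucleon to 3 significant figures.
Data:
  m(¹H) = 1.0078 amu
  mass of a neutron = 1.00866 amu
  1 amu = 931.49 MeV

¹²⁷I; 8.43 MeV/nucleon

²⁴Mg: Σm = 12(1.0078) + 12(1.00866) = 24.19752 amu; Δm = 0.21248 amu; E_B = 197.92 MeV; E_B/A = 8.247 MeV
¹²⁷I: Σm = 53(1.0078) + 74(1.00866) = 128.05424 amu; Δm = 1.14974 amu; E_B = 1071.0 MeV; E_B/A = 8.433 MeV
¹²⁷I has the higher binding energy per nucleon, so it is the more tightly bound nucleus.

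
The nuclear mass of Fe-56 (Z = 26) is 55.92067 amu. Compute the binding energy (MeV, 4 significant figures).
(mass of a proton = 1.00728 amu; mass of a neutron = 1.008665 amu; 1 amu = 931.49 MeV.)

With 26 protons and 30 neutrons (A = 56):
Mass of separated nucleons = 26(1.00728) + 30(1.008665) = 26.18928 + 30.259950 = 56.449230 amu
The mass defect is 56.449230 − 55.92067 = 0.528560 amu.
Converting to energy: 0.528560 amu × 931.49 MeV/amu = 492.348 MeV

492.3 MeV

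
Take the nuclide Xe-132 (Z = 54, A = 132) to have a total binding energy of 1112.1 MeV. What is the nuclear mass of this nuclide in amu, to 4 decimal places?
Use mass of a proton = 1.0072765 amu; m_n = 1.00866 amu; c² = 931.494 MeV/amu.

131.8745 amu

Mass defect = 1112.1 MeV / (931.494 MeV/amu) = 1.193889 amu
Constituent mass = 54(1.0072765) + 78(1.00866) = 133.0684110 amu
Nuclear mass = 133.0684110 − 1.193889 = 131.8745220 amu ≈ 131.8745 amu (to 4 decimal places)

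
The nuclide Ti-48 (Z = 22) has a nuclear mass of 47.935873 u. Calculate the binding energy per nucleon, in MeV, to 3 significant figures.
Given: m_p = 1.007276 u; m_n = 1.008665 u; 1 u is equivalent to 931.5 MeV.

8.72 MeV/nucleon

Mass of separated nucleons = 22(1.007276) + 26(1.008665) = 22.160072 + 26.225290 = 48.385362 u
Δm = 48.385362 − 47.935873 = 0.449489 u
Converting to energy: 0.449489 u × 931.5 MeV/u = 418.699 MeV
BE/A = 418.699 MeV / 48 = 8.723 MeV/nucleon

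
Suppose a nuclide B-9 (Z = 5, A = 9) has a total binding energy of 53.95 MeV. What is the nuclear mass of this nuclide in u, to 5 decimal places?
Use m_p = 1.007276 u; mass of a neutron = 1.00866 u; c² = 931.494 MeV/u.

9.01310 u

Mass defect = 53.95 MeV / (931.494 MeV/u) = 0.0579177 u
Constituent mass = 5(1.007276) + 4(1.00866) = 9.071020 u
Nuclear mass = 9.071020 − 0.0579177 = 9.0131023 u ≈ 9.01310 u (to 5 decimal places)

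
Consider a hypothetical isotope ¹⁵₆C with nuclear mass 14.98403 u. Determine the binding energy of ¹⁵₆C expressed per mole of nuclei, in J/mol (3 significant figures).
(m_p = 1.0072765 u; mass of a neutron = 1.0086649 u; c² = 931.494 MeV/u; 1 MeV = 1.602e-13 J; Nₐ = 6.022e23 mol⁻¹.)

1.24e+13 J/mol

Mass of separated nucleons = 6(1.0072765) + 9(1.0086649) = 6.0436590 + 9.0779841 = 15.1216431 u
The mass defect is 15.1216431 − 14.98403 = 0.1376131 u.
E_B = 0.1376131 × 931.494 = 128.186 MeV
Per nucleus in joules: 128.186 MeV × 1.602e-13 J/MeV = 2.0535e-11 J
Per mole: 2.0535e-11 J × 6.022e23 mol⁻¹ = 1.2366e+13 J/mol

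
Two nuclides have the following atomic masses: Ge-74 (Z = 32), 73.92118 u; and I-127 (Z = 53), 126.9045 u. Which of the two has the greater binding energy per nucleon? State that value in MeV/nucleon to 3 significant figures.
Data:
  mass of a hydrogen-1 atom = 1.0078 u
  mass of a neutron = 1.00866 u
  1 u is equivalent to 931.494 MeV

Ge-74: Σm = 32(1.0078) + 42(1.00866) = 74.61332 u; Δm = 0.69214 u; E_B = 644.72 MeV; E_B/A = 8.712 MeV
I-127: Σm = 53(1.0078) + 74(1.00866) = 128.05424 u; Δm = 1.14974 u; E_B = 1071.0 MeV; E_B/A = 8.433 MeV
Ge-74 has the higher binding energy per nucleon, so it is the more tightly bound nucleus.

Ge-74; 8.71 MeV/nucleon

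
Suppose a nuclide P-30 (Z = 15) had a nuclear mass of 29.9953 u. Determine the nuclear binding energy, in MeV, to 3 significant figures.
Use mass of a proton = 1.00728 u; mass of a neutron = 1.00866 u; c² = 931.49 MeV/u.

227 MeV

The nucleus contains 15 protons and 30 − 15 = 15 neutrons.
Mass of separated nucleons = 15(1.00728) + 15(1.00866) = 15.10920 + 15.12990 = 30.23910 u
Δm = 30.23910 − 29.9953 = 0.24380 u
Binding energy = Δm·c² = 0.24380 × 931.49 MeV/u = 227.097 MeV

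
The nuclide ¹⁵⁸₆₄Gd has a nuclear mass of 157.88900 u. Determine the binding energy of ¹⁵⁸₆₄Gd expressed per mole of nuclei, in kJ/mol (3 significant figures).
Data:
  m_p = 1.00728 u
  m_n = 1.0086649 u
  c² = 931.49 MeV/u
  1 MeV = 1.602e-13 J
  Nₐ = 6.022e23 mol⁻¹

Z = 64, so N = A − Z = 158 − 64 = 94.
Mass of separated nucleons = 64(1.00728) + 94(1.0086649) = 64.46592 + 94.8145006 = 159.2804206 u
The mass defect is 159.2804206 − 157.88900 = 1.3914206 u.
Binding energy = Δm·c² = 1.3914206 × 931.49 MeV/u = 1296.09 MeV
Per nucleus in joules: 1296.09 MeV × 1.602e-13 J/MeV = 2.0763e-10 J
Per mole: 2.0763e-10 J × 6.022e23 mol⁻¹ = 1.2503e+14 J/mol

1.25e+11 kJ/mol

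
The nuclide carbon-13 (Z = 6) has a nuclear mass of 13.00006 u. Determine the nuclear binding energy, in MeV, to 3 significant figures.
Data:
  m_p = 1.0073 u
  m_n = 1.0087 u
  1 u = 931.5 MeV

Σm = 6·m_p + 7·m_n = 6.0438 + 7.0609 = 13.1047 u
Δm = 13.1047 − 13.00006 = 0.10464 u
E_B = 0.10464 × 931.5 = 97.4722 MeV

97.5 MeV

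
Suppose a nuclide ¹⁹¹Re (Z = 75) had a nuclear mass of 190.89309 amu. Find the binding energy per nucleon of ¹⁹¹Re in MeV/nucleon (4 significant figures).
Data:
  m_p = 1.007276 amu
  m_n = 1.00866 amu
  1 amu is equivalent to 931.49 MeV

Z = 75, so N = A − Z = 191 − 75 = 116.
Σm = 75·m_p + 116·m_n = 75.545700 + 117.00456 = 192.550260 amu
Mass defect Δm = 192.550260 − 190.89309 = 1.657170 amu
E_B = 1.657170 × 931.49 = 1543.64 MeV
Per nucleon: 1543.64 / 191 = 8.082 MeV

8.082 MeV/nucleon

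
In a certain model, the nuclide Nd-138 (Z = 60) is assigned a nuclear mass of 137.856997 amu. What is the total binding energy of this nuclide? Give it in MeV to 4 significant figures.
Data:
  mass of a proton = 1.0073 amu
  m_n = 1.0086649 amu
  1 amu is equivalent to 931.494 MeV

Z = 60, so N = A − Z = 138 − 60 = 78.
Σm = 60·m_p + 78·m_n = 60.4380 + 78.6758622 = 139.1138622 amu
Mass defect Δm = 139.1138622 − 137.856997 = 1.2568652 amu
Binding energy = Δm·c² = 1.2568652 × 931.494 MeV/amu = 1170.76 MeV

1171 MeV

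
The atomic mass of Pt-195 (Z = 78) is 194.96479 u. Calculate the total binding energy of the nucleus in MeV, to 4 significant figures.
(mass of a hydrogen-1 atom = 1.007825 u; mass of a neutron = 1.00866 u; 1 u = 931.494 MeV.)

With 78 protons and 117 neutrons (A = 195):
Σm = 78·m(¹H) + 117·m_n = 78.610350 + 118.01322 = 196.623570 u
The mass defect is 196.623570 − 194.96479 = 1.658780 u.
Binding energy = Δm·c² = 1.658780 × 931.494 MeV/u = 1545.14 MeV

1545 MeV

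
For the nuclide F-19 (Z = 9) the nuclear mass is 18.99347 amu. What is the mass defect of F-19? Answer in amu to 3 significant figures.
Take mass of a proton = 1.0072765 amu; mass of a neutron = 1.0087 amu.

0.159 amu

Σm = 9·m_p + 10·m_n = 9.0654885 + 10.0870 = 19.1524885 amu
Δm = 19.1524885 − 18.99347 = 0.1590185 amu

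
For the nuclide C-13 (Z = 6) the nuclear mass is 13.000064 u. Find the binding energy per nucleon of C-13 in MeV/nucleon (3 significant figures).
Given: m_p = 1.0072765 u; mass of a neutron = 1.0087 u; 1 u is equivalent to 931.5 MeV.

Mass of separated nucleons = 6(1.0072765) + 7(1.0087) = 6.0436590 + 7.0609 = 13.1045590 u
The mass defect is 13.1045590 − 13.000064 = 0.1044950 u.
Binding energy = Δm·c² = 0.1044950 × 931.5 MeV/u = 97.3371 MeV
Dividing by A = 13 gives 7.487 MeV per nucleon.

7.49 MeV/nucleon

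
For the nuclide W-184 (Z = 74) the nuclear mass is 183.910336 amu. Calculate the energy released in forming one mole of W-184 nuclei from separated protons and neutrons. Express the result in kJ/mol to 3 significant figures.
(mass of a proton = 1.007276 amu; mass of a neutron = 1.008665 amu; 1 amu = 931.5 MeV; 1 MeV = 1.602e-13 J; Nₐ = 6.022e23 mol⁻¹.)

1.42e+11 kJ/mol

Mass of separated nucleons = 74(1.007276) + 110(1.008665) = 74.538424 + 110.953150 = 185.491574 amu
Δm = 185.491574 − 183.910336 = 1.581238 amu
Converting to energy: 1.581238 amu × 931.5 MeV/amu = 1472.92 MeV
Per nucleus in joules: 1472.92 MeV × 1.602e-13 J/MeV = 2.3596e-10 J
Per mole: 2.3596e-10 J × 6.022e23 mol⁻¹ = 1.4210e+14 J/mol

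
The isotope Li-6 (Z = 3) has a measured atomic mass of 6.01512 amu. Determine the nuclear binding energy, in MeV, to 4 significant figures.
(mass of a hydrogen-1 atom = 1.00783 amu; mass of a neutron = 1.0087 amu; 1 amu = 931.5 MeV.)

32.11 MeV

Z = 3, so N = A − Z = 6 − 3 = 3.
Total constituent mass: 3 × 1.00783 + 3 × 1.0087 = 6.04959 amu
Mass defect Δm = 6.04959 − 6.01512 = 0.03447 amu
Binding energy = Δm·c² = 0.03447 × 931.5 MeV/amu = 32.1088 MeV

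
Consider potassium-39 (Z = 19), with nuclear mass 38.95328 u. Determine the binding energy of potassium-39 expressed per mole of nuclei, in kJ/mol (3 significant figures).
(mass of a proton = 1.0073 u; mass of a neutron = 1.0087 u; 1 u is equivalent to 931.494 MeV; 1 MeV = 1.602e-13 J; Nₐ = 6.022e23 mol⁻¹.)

3.23e+10 kJ/mol

Z = 19, so N = A − Z = 39 − 19 = 20.
Σm = 19·m_p + 20·m_n = 19.1387 + 20.1740 = 39.3127 u
Δm = 39.3127 − 38.95328 = 0.35942 u
E_B = 0.35942 × 931.494 = 334.798 MeV
Per nucleus in joules: 334.798 MeV × 1.602e-13 J/MeV = 5.3635e-11 J
Per mole: 5.3635e-11 J × 6.022e23 mol⁻¹ = 3.2299e+13 J/mol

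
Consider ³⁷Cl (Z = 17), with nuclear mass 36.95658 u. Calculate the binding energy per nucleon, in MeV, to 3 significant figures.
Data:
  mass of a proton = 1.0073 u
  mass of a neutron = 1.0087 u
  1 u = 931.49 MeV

With 17 protons and 20 neutrons (A = 37):
Σm = 17·m_p + 20·m_n = 17.1241 + 20.1740 = 37.2981 u
Δm = 37.2981 − 36.95658 = 0.34152 u
Converting to energy: 0.34152 u × 931.49 MeV/u = 318.122 MeV
BE/A = 318.122 MeV / 37 = 8.598 MeV/nucleon

8.60 MeV/nucleon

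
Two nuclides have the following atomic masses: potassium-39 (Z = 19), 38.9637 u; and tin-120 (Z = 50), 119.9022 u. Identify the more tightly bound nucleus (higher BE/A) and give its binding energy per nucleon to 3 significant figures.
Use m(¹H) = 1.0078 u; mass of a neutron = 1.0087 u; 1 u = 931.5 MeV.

potassium-39: Σm = 19(1.0078) + 20(1.0087) = 39.3222 u; Δm = 0.3585 u; E_B = 333.94 MeV; E_B/A = 8.563 MeV
tin-120: Σm = 50(1.0078) + 70(1.0087) = 120.9990 u; Δm = 1.0968 u; E_B = 1021.7 MeV; E_B/A = 8.514 MeV
potassium-39 has the higher binding energy per nucleon, so it is the more tightly bound nucleus.

potassium-39; 8.56 MeV/nucleon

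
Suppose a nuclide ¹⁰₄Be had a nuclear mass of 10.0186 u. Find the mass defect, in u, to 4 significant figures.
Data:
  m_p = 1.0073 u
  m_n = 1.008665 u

Z = 4, so N = A − Z = 10 − 4 = 6.
Total constituent mass: 4 × 1.0073 + 6 × 1.008665 = 10.081190 u
Δm = 10.081190 − 10.0186 = 0.062590 u

0.06259 u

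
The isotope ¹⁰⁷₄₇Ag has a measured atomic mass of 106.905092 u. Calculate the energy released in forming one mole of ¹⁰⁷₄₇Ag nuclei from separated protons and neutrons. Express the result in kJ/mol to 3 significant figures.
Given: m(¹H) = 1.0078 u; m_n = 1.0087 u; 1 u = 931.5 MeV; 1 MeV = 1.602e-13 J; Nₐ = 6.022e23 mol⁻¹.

The nucleus contains 47 protons and 107 − 47 = 60 neutrons.
Mass of separated nucleons = 47(1.0078) + 60(1.0087) = 47.3666 + 60.5220 = 107.8886 u
Δm = 107.8886 − 106.905092 = 0.983508 u
Converting to energy: 0.983508 u × 931.5 MeV/u = 916.138 MeV
Per nucleus in joules: 916.138 MeV × 1.602e-13 J/MeV = 1.4677e-10 J
Per mole: 1.4677e-10 J × 6.022e23 mol⁻¹ = 8.8385e+13 J/mol

8.84e+10 kJ/mol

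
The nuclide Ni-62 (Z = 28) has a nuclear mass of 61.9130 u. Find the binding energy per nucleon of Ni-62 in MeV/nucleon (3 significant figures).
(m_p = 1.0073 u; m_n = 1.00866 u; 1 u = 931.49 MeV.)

8.80 MeV/nucleon

Total constituent mass: 28 × 1.0073 + 34 × 1.00866 = 62.49884 u
Δm = 62.49884 − 61.9130 = 0.58584 u
Converting to energy: 0.58584 u × 931.49 MeV/u = 545.704 MeV
BE/A = 545.704 MeV / 62 = 8.802 MeV/nucleon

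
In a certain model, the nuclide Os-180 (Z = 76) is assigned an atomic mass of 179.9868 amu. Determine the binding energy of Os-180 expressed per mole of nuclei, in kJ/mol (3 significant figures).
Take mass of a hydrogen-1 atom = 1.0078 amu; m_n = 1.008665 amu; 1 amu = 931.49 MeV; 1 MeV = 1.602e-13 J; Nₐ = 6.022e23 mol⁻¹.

With 76 protons and 104 neutrons (A = 180):
Total constituent mass: 76 × 1.0078 + 104 × 1.008665 = 181.493960 amu
Mass defect Δm = 181.493960 − 179.9868 = 1.507160 amu
E_B = 1.507160 × 931.49 = 1403.90 MeV
Per nucleus in joules: 1403.90 MeV × 1.602e-13 J/MeV = 2.2490e-10 J
Per mole: 2.2490e-10 J × 6.022e23 mol⁻¹ = 1.3543e+14 J/mol

1.35e+11 kJ/mol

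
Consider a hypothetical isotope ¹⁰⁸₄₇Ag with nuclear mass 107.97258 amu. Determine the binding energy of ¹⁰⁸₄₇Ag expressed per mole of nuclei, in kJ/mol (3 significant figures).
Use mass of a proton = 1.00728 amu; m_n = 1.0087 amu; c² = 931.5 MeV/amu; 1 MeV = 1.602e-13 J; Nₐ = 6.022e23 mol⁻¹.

Mass of separated nucleons = 47(1.00728) + 61(1.0087) = 47.34216 + 61.5307 = 108.87286 amu
Δm = 108.87286 − 107.97258 = 0.90028 amu
Converting to energy: 0.90028 amu × 931.5 MeV/amu = 838.611 MeV
Per nucleus in joules: 838.611 MeV × 1.602e-13 J/MeV = 1.3435e-10 J
Per mole: 1.3435e-10 J × 6.022e23 mol⁻¹ = 8.0906e+13 J/mol

8.09e+10 kJ/mol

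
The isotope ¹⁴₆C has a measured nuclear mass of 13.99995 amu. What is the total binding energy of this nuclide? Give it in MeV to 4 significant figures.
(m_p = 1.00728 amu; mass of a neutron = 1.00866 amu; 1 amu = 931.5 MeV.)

With 6 protons and 8 neutrons (A = 14):
Total constituent mass: 6 × 1.00728 + 8 × 1.00866 = 14.11296 amu
The mass defect is 14.11296 − 13.99995 = 0.11301 amu.
Converting to energy: 0.11301 amu × 931.5 MeV/amu = 105.269 MeV

105.3 MeV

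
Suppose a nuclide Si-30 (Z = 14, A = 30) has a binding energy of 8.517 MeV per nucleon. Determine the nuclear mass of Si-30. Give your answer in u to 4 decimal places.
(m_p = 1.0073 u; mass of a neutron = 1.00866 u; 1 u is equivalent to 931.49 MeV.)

29.9665 u

Total binding energy = 30 × 8.517 = 255.510 MeV
Mass defect = 255.510 MeV / (931.49 MeV/u) = 0.274302 u
Constituent mass = 14(1.0073) + 16(1.00866) = 30.24076 u
Nuclear mass = 30.24076 − 0.274302 = 29.966458 u ≈ 29.9665 u (to 4 decimal places)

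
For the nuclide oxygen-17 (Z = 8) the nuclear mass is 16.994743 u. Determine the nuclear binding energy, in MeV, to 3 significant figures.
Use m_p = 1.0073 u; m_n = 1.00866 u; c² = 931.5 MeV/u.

132 MeV

Z = 8, so N = A − Z = 17 − 8 = 9.
Mass of separated nucleons = 8(1.0073) + 9(1.00866) = 8.0584 + 9.07794 = 17.13634 u
Δm = 17.13634 − 16.994743 = 0.141597 u
Binding energy = Δm·c² = 0.141597 × 931.5 MeV/u = 131.898 MeV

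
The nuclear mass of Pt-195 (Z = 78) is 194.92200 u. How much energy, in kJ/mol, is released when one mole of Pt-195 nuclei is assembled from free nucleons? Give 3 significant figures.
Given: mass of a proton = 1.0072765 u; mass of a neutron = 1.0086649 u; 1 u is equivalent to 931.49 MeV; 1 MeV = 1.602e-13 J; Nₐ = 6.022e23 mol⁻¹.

Z = 78, so N = A − Z = 195 − 78 = 117.
Mass of separated nucleons = 78(1.0072765) + 117(1.0086649) = 78.5675670 + 118.0137933 = 196.5813603 u
Δm = 196.5813603 − 194.92200 = 1.6593603 u
Converting to energy: 1.6593603 u × 931.49 MeV/u = 1545.68 MeV
Per nucleus in joules: 1545.68 MeV × 1.602e-13 J/MeV = 2.4762e-10 J
Per mole: 2.4762e-10 J × 6.022e23 mol⁻¹ = 1.4912e+14 J/mol

1.49e+11 kJ/mol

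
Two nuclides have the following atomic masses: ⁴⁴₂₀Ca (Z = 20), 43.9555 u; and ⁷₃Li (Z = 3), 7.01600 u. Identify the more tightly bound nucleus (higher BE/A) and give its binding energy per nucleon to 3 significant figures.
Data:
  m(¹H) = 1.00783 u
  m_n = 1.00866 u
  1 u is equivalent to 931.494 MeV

⁴⁴₂₀Ca; 8.66 MeV/nucleon

⁴⁴₂₀Ca: Σm = 20(1.00783) + 24(1.00866) = 44.36444 u; Δm = 0.40894 u; E_B = 380.925 MeV; E_B/A = 8.657 MeV
⁷₃Li: Σm = 3(1.00783) + 4(1.00866) = 7.05813 u; Δm = 0.04213 u; E_B = 39.244 MeV; E_B/A = 5.606 MeV
⁴⁴₂₀Ca has the higher binding energy per nucleon, so it is the more tightly bound nucleus.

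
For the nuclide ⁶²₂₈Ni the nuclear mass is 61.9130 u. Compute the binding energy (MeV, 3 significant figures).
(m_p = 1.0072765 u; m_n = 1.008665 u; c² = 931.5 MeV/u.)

545 MeV

With 28 protons and 34 neutrons (A = 62):
Σm = 28·m_p + 34·m_n = 28.2037420 + 34.294610 = 62.4983520 u
The mass defect is 62.4983520 − 61.9130 = 0.5853520 u.
E_B = 0.5853520 × 931.5 = 545.255 MeV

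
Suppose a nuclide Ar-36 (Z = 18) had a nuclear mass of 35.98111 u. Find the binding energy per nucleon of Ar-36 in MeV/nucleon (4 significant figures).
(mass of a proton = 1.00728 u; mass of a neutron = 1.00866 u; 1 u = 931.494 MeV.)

7.913 MeV/nucleon

Z = 18, so N = A − Z = 36 − 18 = 18.
Mass of separated nucleons = 18(1.00728) + 18(1.00866) = 18.13104 + 18.15588 = 36.28692 u
Mass defect Δm = 36.28692 − 35.98111 = 0.30581 u
Binding energy = Δm·c² = 0.30581 × 931.494 MeV/u = 284.860 MeV
Dividing by A = 36 gives 7.913 MeV per nucleon.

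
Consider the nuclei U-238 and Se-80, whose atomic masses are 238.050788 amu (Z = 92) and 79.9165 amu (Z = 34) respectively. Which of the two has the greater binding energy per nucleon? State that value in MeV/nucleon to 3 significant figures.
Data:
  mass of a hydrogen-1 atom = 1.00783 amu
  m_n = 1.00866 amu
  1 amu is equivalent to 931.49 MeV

U-238: Σm = 92(1.00783) + 146(1.00866) = 239.98472 amu; Δm = 1.933932 amu; E_B = 1801.4 MeV; E_B/A = 7.569 MeV
Se-80: Σm = 34(1.00783) + 46(1.00866) = 80.66458 amu; Δm = 0.74808 amu; E_B = 696.83 MeV; E_B/A = 8.710 MeV
Se-80 has the higher binding energy per nucleon, so it is the more tightly bound nucleus.

Se-80; 8.71 MeV/nucleon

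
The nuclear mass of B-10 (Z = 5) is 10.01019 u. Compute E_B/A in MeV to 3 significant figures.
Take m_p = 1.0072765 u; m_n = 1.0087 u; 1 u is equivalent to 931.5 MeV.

6.49 MeV/nucleon

Total constituent mass: 5 × 1.0072765 + 5 × 1.0087 = 10.0798825 u
Mass defect Δm = 10.0798825 − 10.01019 = 0.0696925 u
Converting to energy: 0.0696925 u × 931.5 MeV/u = 64.9186 MeV
Dividing by A = 10 gives 6.492 MeV per nucleon.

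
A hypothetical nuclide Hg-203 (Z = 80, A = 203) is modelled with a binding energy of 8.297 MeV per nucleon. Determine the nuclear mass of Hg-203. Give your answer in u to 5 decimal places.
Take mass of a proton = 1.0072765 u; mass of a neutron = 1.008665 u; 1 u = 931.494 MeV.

Total binding energy = 203 × 8.297 = 1684.291 MeV
Mass defect = 1684.291 MeV / (931.494 MeV/u) = 1.8081609 u
Constituent mass = 80(1.0072765) + 123(1.008665) = 204.6479150 u
Nuclear mass = 204.6479150 − 1.8081609 = 202.8397541 u ≈ 202.83975 u (to 5 decimal places)

202.83975 u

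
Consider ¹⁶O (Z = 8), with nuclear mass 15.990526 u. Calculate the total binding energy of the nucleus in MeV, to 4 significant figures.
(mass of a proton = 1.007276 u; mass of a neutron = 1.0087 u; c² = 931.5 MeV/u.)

127.9 MeV

The nucleus contains 8 protons and 16 − 8 = 8 neutrons.
Mass of separated nucleons = 8(1.007276) + 8(1.0087) = 8.058208 + 8.0696 = 16.127808 u
Δm = 16.127808 − 15.990526 = 0.137282 u
E_B = 0.137282 × 931.5 = 127.878 MeV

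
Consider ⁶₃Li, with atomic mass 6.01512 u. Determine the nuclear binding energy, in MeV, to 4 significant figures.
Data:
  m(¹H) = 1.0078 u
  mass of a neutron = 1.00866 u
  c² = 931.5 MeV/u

Mass of separated nucleons = 3(1.0078) + 3(1.00866) = 3.0234 + 3.02598 = 6.04938 u
Mass defect Δm = 6.04938 − 6.01512 = 0.03426 u
E_B = 0.03426 × 931.5 = 31.9132 MeV

31.91 MeV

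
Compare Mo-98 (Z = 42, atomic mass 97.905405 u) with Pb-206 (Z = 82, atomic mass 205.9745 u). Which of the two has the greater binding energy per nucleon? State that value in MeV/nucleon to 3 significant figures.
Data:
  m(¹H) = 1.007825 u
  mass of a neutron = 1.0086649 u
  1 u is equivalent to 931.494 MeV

Mo-98; 8.64 MeV/nucleon

Mo-98: Σm = 42(1.007825) + 56(1.0086649) = 98.8138844 u; Δm = 0.9084794 u; E_B = 846.24 MeV; E_B/A = 8.635 MeV
Pb-206: Σm = 82(1.007825) + 124(1.0086649) = 207.7160976 u; Δm = 1.7415976 u; E_B = 1622.3 MeV; E_B/A = 7.875 MeV
Mo-98 has the higher binding energy per nucleon, so it is the more tightly bound nucleus.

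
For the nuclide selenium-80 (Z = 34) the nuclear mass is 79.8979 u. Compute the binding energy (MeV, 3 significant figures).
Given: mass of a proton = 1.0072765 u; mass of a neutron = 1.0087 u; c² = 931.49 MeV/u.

Σm = 34·m_p + 46·m_n = 34.2474010 + 46.4002 = 80.6476010 u
Mass defect Δm = 80.6476010 − 79.8979 = 0.7497010 u
Converting to energy: 0.7497010 u × 931.49 MeV/u = 698.339 MeV

698 MeV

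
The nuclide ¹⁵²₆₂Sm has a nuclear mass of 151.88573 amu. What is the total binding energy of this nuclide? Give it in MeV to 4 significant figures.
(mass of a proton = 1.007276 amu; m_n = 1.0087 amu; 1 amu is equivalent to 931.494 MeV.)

1256 MeV

Σm = 62·m_p + 90·m_n = 62.451112 + 90.7830 = 153.234112 amu
Δm = 153.234112 − 151.88573 = 1.348382 amu
E_B = 1.348382 × 931.494 = 1256.01 MeV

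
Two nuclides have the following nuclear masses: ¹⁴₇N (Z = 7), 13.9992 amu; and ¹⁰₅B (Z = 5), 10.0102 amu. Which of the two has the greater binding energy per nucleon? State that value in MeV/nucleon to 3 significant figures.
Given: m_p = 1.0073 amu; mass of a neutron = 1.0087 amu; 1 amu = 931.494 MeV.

¹⁴₇N: Σm = 7(1.0073) + 7(1.0087) = 14.1120 amu; Δm = 0.1128 amu; E_B = 105.07 MeV; E_B/A = 7.505 MeV
¹⁰₅B: Σm = 5(1.0073) + 5(1.0087) = 10.0800 amu; Δm = 0.0698 amu; E_B = 65.018 MeV; E_B/A = 6.502 MeV
¹⁴₇N has the higher binding energy per nucleon, so it is the more tightly bound nucleus.

¹⁴₇N; 7.51 MeV/nucleon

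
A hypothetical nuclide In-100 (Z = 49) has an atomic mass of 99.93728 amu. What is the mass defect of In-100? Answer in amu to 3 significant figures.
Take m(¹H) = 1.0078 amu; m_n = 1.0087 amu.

0.889 amu

With 49 protons and 51 neutrons (A = 100):
Total constituent mass: 49 × 1.0078 + 51 × 1.0087 = 100.8259 amu
Mass defect Δm = 100.8259 − 99.93728 = 0.88862 amu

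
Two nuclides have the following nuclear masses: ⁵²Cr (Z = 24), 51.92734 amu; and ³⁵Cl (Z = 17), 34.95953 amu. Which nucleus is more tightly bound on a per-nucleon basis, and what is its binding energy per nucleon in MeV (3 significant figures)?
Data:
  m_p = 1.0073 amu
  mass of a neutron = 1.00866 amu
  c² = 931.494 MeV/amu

⁵²Cr; 8.78 MeV/nucleon

⁵²Cr: Σm = 24(1.0073) + 28(1.00866) = 52.41768 amu; Δm = 0.49034 amu; E_B = 456.75 MeV; E_B/A = 8.784 MeV
³⁵Cl: Σm = 17(1.0073) + 18(1.00866) = 35.27998 amu; Δm = 0.32045 amu; E_B = 298.497 MeV; E_B/A = 8.528 MeV
⁵²Cr has the higher binding energy per nucleon, so it is the more tightly bound nucleus.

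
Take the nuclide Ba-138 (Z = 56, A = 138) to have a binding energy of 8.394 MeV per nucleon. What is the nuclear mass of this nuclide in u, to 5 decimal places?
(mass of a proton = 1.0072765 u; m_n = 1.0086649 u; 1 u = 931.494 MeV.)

Total binding energy = 138 × 8.394 = 1158.372 MeV
Mass defect = 1158.372 MeV / (931.494 MeV/u) = 1.2435636 u
Constituent mass = 56(1.0072765) + 82(1.0086649) = 139.1180058 u
Nuclear mass = 139.1180058 − 1.2435636 = 137.8744422 u ≈ 137.87444 u (to 5 decimal places)

137.87444 u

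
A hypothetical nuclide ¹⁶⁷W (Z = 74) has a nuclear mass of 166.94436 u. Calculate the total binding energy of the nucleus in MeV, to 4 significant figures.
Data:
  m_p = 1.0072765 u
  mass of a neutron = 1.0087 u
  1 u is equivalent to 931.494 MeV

1307 MeV

The nucleus contains 74 protons and 167 − 74 = 93 neutrons.
Σm = 74·m_p + 93·m_n = 74.5384610 + 93.8091 = 168.3475610 u
Δm = 168.3475610 − 166.94436 = 1.4032010 u
Binding energy = Δm·c² = 1.4032010 × 931.494 MeV/u = 1307.07 MeV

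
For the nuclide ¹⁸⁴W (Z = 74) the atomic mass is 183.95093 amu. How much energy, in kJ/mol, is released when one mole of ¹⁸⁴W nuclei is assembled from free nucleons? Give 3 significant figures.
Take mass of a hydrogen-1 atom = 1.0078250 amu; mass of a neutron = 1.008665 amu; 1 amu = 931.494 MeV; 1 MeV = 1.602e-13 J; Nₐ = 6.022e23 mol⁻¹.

1.42e+11 kJ/mol

Σm = 74·m(¹H) + 110·m_n = 74.5790500 + 110.953150 = 185.5322000 amu
Δm = 185.5322000 − 183.95093 = 1.5812700 amu
Converting to energy: 1.5812700 amu × 931.494 MeV/amu = 1472.94 MeV
Per nucleus in joules: 1472.94 MeV × 1.602e-13 J/MeV = 2.3596e-10 J
Per mole: 2.3596e-10 J × 6.022e23 mol⁻¹ = 1.4210e+14 J/mol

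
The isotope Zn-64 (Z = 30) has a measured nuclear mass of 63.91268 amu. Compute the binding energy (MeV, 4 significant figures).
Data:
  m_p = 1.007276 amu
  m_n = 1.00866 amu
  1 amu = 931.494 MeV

558.9 MeV

With 30 protons and 34 neutrons (A = 64):
Σm = 30·m_p + 34·m_n = 30.218280 + 34.29444 = 64.512720 amu
Mass defect Δm = 64.512720 − 63.91268 = 0.600040 amu
Binding energy = Δm·c² = 0.600040 × 931.494 MeV/amu = 558.934 MeV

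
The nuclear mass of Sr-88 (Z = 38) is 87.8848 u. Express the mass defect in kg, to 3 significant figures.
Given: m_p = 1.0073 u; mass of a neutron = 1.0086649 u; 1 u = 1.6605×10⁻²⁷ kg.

With 38 protons and 50 neutrons (A = 88):
Mass of separated nucleons = 38(1.0073) + 50(1.0086649) = 38.2774 + 50.4332450 = 88.7106450 u
The mass defect is 88.7106450 − 87.8848 = 0.8258450 u.
In SI units: 0.8258450 u × 1.6605×10⁻²⁷ kg/u = 1.3713e-27 kg

1.37e-27 kg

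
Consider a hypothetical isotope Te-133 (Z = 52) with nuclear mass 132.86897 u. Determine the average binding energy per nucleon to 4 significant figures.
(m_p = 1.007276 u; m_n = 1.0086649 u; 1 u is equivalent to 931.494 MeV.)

8.483 MeV/nucleon

The nucleus contains 52 protons and 133 − 52 = 81 neutrons.
Σm = 52·m_p + 81·m_n = 52.378352 + 81.7018569 = 134.0802089 u
The mass defect is 134.0802089 − 132.86897 = 1.2112389 u.
E_B = 1.2112389 × 931.494 = 1128.26 MeV
Per nucleon: 1128.26 / 133 = 8.483 MeV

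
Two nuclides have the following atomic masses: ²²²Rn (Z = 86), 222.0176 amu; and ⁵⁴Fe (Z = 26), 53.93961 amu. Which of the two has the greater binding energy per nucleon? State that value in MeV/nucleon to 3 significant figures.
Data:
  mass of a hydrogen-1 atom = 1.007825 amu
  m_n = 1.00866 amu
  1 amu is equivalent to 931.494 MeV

²²²Rn: Σm = 86(1.007825) + 136(1.00866) = 223.850710 amu; Δm = 1.833110 amu; E_B = 1707.53 MeV; E_B/A = 7.692 MeV
⁵⁴Fe: Σm = 26(1.007825) + 28(1.00866) = 54.445930 amu; Δm = 0.506320 amu; E_B = 471.63 MeV; E_B/A = 8.734 MeV
⁵⁴Fe has the higher binding energy per nucleon, so it is the more tightly bound nucleus.

⁵⁴Fe; 8.73 MeV/nucleon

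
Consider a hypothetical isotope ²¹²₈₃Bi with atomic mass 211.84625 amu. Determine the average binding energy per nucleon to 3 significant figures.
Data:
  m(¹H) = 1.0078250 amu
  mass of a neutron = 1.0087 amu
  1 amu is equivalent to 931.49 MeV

Σm = 83·m(¹H) + 129·m_n = 83.6494750 + 130.1223 = 213.7717750 amu
Δm = 213.7717750 − 211.84625 = 1.9255250 amu
Converting to energy: 1.9255250 amu × 931.49 MeV/amu = 1793.61 MeV
Dividing by A = 212 gives 8.460 MeV per nucleon.

8.46 MeV/nucleon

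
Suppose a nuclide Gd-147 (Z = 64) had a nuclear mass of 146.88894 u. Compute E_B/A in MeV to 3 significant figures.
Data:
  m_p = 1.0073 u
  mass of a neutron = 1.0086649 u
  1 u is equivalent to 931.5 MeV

Total constituent mass: 64 × 1.0073 + 83 × 1.0086649 = 148.1863867 u
Δm = 148.1863867 − 146.88894 = 1.2974467 u
E_B = 1.2974467 × 931.5 = 1208.57 MeV
BE/A = 1208.57 MeV / 147 = 8.222 MeV/nucleon

8.22 MeV/nucleon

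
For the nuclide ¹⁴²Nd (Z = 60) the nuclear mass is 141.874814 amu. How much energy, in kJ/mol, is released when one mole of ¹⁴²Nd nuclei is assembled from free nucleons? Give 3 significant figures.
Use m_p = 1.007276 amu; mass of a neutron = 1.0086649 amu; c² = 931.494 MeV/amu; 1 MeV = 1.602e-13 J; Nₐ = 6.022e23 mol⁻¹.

Σm = 60·m_p + 82·m_n = 60.436560 + 82.7105218 = 143.1470818 amu
Δm = 143.1470818 − 141.874814 = 1.2722678 amu
Converting to energy: 1.2722678 amu × 931.494 MeV/amu = 1185.11 MeV
Per nucleus in joules: 1185.11 MeV × 1.602e-13 J/MeV = 1.8985e-10 J
Per mole: 1.8985e-10 J × 6.022e23 mol⁻¹ = 1.1433e+14 J/mol

1.14e+11 kJ/mol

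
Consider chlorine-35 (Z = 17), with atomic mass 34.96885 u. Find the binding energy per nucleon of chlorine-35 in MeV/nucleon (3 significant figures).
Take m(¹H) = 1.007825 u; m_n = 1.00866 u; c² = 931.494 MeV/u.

8.52 MeV/nucleon

With 17 protons and 18 neutrons (A = 35):
Σm = 17·m(¹H) + 18·m_n = 17.133025 + 18.15588 = 35.288905 u
Mass defect Δm = 35.288905 − 34.96885 = 0.320055 u
E_B = 0.320055 × 931.494 = 298.129 MeV
Dividing by A = 35 gives 8.518 MeV per nucleon.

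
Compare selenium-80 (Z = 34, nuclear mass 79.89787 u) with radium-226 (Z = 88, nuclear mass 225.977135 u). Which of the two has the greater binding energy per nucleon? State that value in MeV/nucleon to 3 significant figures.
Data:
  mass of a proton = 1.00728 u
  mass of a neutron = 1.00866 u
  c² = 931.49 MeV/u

selenium-80; 8.71 MeV/nucleon

selenium-80: Σm = 34(1.00728) + 46(1.00866) = 80.64588 u; Δm = 0.74801 u; E_B = 696.76 MeV; E_B/A = 8.710 MeV
radium-226: Σm = 88(1.00728) + 138(1.00866) = 227.83572 u; Δm = 1.858585 u; E_B = 1731.25 MeV; E_B/A = 7.660 MeV
selenium-80 has the higher binding energy per nucleon, so it is the more tightly bound nucleus.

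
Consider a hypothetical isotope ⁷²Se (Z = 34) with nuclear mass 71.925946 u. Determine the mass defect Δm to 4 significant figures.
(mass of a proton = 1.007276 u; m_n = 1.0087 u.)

0.6520 u

Z = 34, so N = A − Z = 72 − 34 = 38.
Σm = 34·m_p + 38·m_n = 34.247384 + 38.3306 = 72.577984 u
Δm = 72.577984 − 71.925946 = 0.652038 u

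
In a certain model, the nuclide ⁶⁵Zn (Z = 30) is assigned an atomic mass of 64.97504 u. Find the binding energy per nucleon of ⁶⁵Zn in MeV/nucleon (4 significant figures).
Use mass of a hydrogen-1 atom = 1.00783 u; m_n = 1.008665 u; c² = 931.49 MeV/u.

Total constituent mass: 30 × 1.00783 + 35 × 1.008665 = 65.538175 u
Δm = 65.538175 − 64.97504 = 0.563135 u
E_B = 0.563135 × 931.49 = 524.555 MeV
Per nucleon: 524.555 / 65 = 8.070 MeV

8.070 MeV/nucleon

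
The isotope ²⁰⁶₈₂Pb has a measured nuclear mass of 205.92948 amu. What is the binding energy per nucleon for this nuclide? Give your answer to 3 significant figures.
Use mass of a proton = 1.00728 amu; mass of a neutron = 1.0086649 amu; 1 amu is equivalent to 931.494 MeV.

Mass of separated nucleons = 82(1.00728) + 124(1.0086649) = 82.59696 + 125.0744476 = 207.6714076 amu
The mass defect is 207.6714076 − 205.92948 = 1.7419276 amu.
E_B = 1.7419276 × 931.494 = 1622.60 MeV
BE/A = 1622.60 MeV / 206 = 7.877 MeV/nucleon

7.88 MeV/nucleon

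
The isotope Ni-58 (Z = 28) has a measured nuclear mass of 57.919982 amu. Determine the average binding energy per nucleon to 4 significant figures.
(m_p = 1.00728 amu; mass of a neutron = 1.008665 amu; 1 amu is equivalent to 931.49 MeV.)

The nucleus contains 28 protons and 58 − 28 = 30 neutrons.
Total constituent mass: 28 × 1.00728 + 30 × 1.008665 = 58.463790 amu
The mass defect is 58.463790 − 57.919982 = 0.543808 amu.
Converting to energy: 0.543808 amu × 931.49 MeV/amu = 506.552 MeV
Dividing by A = 58 gives 8.734 MeV per nucleon.

8.734 MeV/nucleon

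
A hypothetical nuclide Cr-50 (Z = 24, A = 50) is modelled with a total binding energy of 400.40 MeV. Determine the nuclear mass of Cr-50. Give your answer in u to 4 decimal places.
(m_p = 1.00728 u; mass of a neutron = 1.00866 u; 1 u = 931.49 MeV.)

Mass defect = 400.40 MeV / (931.49 MeV/u) = 0.429849 u
Constituent mass = 24(1.00728) + 26(1.00866) = 50.39988 u
Nuclear mass = 50.39988 − 0.429849 = 49.970031 u ≈ 49.9700 u (to 4 decimal places)

49.9700 u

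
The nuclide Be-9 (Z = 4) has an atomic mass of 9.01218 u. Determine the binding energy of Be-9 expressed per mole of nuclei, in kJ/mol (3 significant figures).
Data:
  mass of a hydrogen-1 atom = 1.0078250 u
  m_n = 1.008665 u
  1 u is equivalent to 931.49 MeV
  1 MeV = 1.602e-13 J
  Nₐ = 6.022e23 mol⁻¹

5.61e+09 kJ/mol

Total constituent mass: 4 × 1.0078250 + 5 × 1.008665 = 9.0746250 u
Δm = 9.0746250 − 9.01218 = 0.0624450 u
Binding energy = Δm·c² = 0.0624450 × 931.49 MeV/u = 58.1669 MeV
Per nucleus in joules: 58.1669 MeV × 1.602e-13 J/MeV = 9.3183e-12 J
Per mole: 9.3183e-12 J × 6.022e23 mol⁻¹ = 5.6115e+12 J/mol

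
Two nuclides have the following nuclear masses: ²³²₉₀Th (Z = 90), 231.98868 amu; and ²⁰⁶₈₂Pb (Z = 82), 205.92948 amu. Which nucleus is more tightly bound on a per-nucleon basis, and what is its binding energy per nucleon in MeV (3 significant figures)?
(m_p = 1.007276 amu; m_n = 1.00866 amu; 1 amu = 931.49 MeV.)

²⁰⁶₈₂Pb; 7.87 MeV/nucleon

²³²₉₀Th: Σm = 90(1.007276) + 142(1.00866) = 233.884560 amu; Δm = 1.895880 amu; E_B = 1766.0 MeV; E_B/A = 7.612 MeV
²⁰⁶₈₂Pb: Σm = 82(1.007276) + 124(1.00866) = 207.670472 amu; Δm = 1.740992 amu; E_B = 1621.7 MeV; E_B/A = 7.872 MeV
²⁰⁶₈₂Pb has the higher binding energy per nucleon, so it is the more tightly bound nucleus.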